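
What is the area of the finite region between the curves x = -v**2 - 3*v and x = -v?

4/3

Both boundary curves give x as a function of v, so integrate with respect to v. Setting them equal: -v**2 - 2*v = 0, i.e. -v*(v + 2) = 0, so they meet at v = -2, 0.
For v in [-2, 0], x = -v**2 - 3*v is on the right; area = ∫[-2,0] (-v**2 - 2*v) dv = 4/3.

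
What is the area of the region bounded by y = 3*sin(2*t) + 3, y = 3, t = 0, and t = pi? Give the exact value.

The difference (3*sin(2*t) + 3) - (3) = 3*sin(2*t) changes sign at t = pi/2 inside [0, pi], so split the integral there.
∫[0,pi/2] (3*sin(2*t)) dt = 3.
∫[pi/2,pi] (3*sin(2*t)) dt = -3; the area of that piece is 3.
Total area = 3 + 3 = 6.

6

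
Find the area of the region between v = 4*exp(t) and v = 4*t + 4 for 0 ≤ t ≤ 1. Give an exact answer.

On [0, 1], (4*exp(t)) - (4*t + 4) = -4*t + 4*exp(t) - 4 is ≥ 0 throughout, so the area is a single integral of |-4*t + 4*exp(t) - 4|.
∫[0,1] (-4*t + 4*exp(t) - 4) dt = -10 + 4*exp(1).

-10 + 4*exp(1)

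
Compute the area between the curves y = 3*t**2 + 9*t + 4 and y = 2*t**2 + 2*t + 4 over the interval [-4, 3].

451/6

The difference (3*t**2 + 9*t + 4) - (2*t**2 + 2*t + 4) = t**2 + 7*t changes sign at t = 0 inside [-4, 3], so split the integral there.
∫[-4,0] (t**2 + 7*t) dt = -104/3; the area of that piece is 104/3.
∫[0,3] (t**2 + 7*t) dt = 81/2.
Total area = 104/3 + 81/2 = 451/6.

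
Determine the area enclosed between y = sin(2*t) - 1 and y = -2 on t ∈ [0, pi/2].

On [0, pi/2], (sin(2*t) - 1) - (-2) = sin(2*t) + 1 is ≥ 0 throughout, so the area is a single integral of |sin(2*t) + 1|.
∫[0,pi/2] (sin(2*t) + 1) dt = 1 + pi/2.

1 + pi/2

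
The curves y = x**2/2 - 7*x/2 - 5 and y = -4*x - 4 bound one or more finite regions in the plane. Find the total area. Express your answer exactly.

Set the curves equal: x**2/2 - 7*x/2 - 5 = -4*x - 4, so x**2/2 + x/2 - 1 = 0, which factors as (x - 1)*(x + 2)/2 = 0. The curves meet at x = -2, 1.
On [-2, 1], y = -4*x - 4 is on top; that piece has area ∫[-2,1] (-(x**2/2 + x/2 - 1)) dx = 9/4.

9/4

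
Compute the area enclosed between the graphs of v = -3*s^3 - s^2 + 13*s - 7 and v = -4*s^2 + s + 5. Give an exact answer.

71/2

Set the curves equal: -3*s^3 - s^2 + 13*s - 7 = -4*s^2 + s + 5, so -3*s^3 + 3*s^2 + 12*s - 12 = 0, which factors as -3*(s - 2)*(s - 1)*(s + 2) = 0. The curves meet at s = -2, 1, 2.
On [-2, 1], v = -4*s^2 + s + 5 is on top; that piece has area ∫[-2,1] (-(-3*s^3 + 3*s^2 + 12*s - 12)) ds = 135/4.
On [1, 2], v = -3*s^3 - s^2 + 13*s - 7 is on top; that piece has area ∫[1,2] (-3*s^3 + 3*s^2 + 12*s - 12) ds = 7/4.
Total enclosed area = 135/4 + 7/4 = 71/2.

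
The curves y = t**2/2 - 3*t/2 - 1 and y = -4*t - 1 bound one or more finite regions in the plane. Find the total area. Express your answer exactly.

Set the curves equal: t**2/2 - 3*t/2 - 1 = -4*t - 1, so t**2/2 + 5*t/2 = 0, which factors as t*(t + 5)/2 = 0. The curves meet at t = -5, 0.
On [-5, 0], y = -4*t - 1 is on top; that piece has area ∫[-5,0] (-(t**2/2 + 5*t/2)) dt = 125/12.

125/12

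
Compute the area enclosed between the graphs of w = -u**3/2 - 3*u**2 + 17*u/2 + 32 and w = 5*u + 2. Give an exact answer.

Set the curves equal: -u**3/2 - 3*u**2 + 17*u/2 + 32 = 5*u + 2, so -u**3/2 - 3*u**2 + 7*u/2 + 30 = 0, which factors as -(u - 3)*(u + 4)*(u + 5)/2 = 0. The curves meet at u = -5, -4, 3.
On [-5, -4], w = 5*u + 2 is on top; that piece has area ∫[-5,-4] (-(-u**3/2 - 3*u**2 + 7*u/2 + 30)) du = 5/8.
On [-4, 3], w = -u**3/2 - 3*u**2 + 17*u/2 + 32 is on top; that piece has area ∫[-4,3] (-u**3/2 - 3*u**2 + 7*u/2 + 30) du = 1029/8.
Total enclosed area = 5/8 + 1029/8 = 517/4.

517/4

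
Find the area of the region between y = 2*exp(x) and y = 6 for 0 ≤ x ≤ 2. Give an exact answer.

The difference (2*exp(x)) - (6) = 2*exp(x) - 6 changes sign at x = log(3) inside [0, 2], so split the integral there.
∫[0,log(3)] (2*exp(x) - 6) dx = 4 - log(729); the area of that piece is -4 + log(729).
∫[log(3),2] (2*exp(x) - 6) dx = -18 + 6*log(3) + 2*exp(2).
Total area = (-4 + log(729)) + (-18 + 6*log(3) + 2*exp(2)) = -22 + 12*log(3) + 2*exp(2).

-22 + 12*log(3) + 2*exp(2)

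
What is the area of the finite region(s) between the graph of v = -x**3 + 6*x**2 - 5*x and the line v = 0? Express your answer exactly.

131/4

The curve meets the x-axis where -x**3 + 6*x**2 - 5*x = 0, i.e. -x*(x - 5)*(x - 1) = 0, at x = 0, 1, 5.
On [0, 1] the curve lies below the axis; ∫[0,1] (-x**3 + 6*x**2 - 5*x) dx = -3/4, giving area 3/4.
On [1, 5] the curve lies above the axis; ∫[1,5] (-x**3 + 6*x**2 - 5*x) dx = 32, giving area 32.
Total area = 3/4 + 32 = 131/4.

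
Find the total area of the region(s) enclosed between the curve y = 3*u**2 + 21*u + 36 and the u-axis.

The curve meets the u-axis where 3*u**2 + 21*u + 36 = 0, i.e. 3*(u + 3)*(u + 4) = 0, at u = -4, -3.
On [-4, -3] the curve lies below the axis; ∫[-4,-3] (3*u**2 + 21*u + 36) du = -1/2, giving area 1/2.

1/2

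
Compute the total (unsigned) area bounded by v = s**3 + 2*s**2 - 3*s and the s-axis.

The curve meets the s-axis where s**3 + 2*s**2 - 3*s = 0, i.e. s*(s - 1)*(s + 3) = 0, at s = -3, 0, 1.
On [-3, 0] the curve lies above the axis; ∫[-3,0] (s**3 + 2*s**2 - 3*s) ds = 45/4, giving area 45/4.
On [0, 1] the curve lies below the axis; ∫[0,1] (s**3 + 2*s**2 - 3*s) ds = -7/12, giving area 7/12.
Total area = 45/4 + 7/12 = 71/6.

71/6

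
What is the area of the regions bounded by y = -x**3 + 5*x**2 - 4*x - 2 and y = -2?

71/6

Set the curves equal: -x**3 + 5*x**2 - 4*x - 2 = -2, so -x**3 + 5*x**2 - 4*x = 0, which factors as -x*(x - 4)*(x - 1) = 0. The curves meet at x = 0, 1, 4.
On [0, 1], y = -2 is on top; that piece has area ∫[0,1] (-(-x**3 + 5*x**2 - 4*x)) dx = 7/12.
On [1, 4], y = -x**3 + 5*x**2 - 4*x - 2 is on top; that piece has area ∫[1,4] (-x**3 + 5*x**2 - 4*x) dx = 45/4.
Total enclosed area = 7/12 + 45/4 = 71/6.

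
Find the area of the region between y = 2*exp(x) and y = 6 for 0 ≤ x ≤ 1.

8 - 2*exp(1)

On [0, 1], (2*exp(x)) - (6) = 2*exp(x) - 6 is ≤ 0 throughout, so the area is a single integral of |2*exp(x) - 6|.
∫[0,1] (2*exp(x) - 6) dx = -8 + 2*exp(1); the area of that piece is 8 - 2*exp(1).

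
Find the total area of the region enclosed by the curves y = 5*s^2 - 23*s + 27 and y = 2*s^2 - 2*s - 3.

27/2

Set the curves equal: 5*s^2 - 23*s + 27 = 2*s^2 - 2*s - 3, so 3*s^2 - 21*s + 30 = 0, which factors as 3*(s - 5)*(s - 2) = 0. The curves meet at s = 2, 5.
On [2, 5], y = 2*s^2 - 2*s - 3 is on top; that piece has area ∫[2,5] (-(3*s^2 - 21*s + 30)) ds = 27/2.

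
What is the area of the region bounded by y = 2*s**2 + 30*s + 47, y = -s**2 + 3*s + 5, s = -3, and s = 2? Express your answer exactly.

381/2

The difference (2*s**2 + 30*s + 47) - (-s**2 + 3*s + 5) = 3*s**2 + 27*s + 42 changes sign at s = -2 inside [-3, 2], so split the integral there.
∫[-3,-2] (3*s**2 + 27*s + 42) ds = -13/2; the area of that piece is 13/2.
∫[-2,2] (3*s**2 + 27*s + 42) ds = 184.
Total area = 13/2 + 184 = 381/2.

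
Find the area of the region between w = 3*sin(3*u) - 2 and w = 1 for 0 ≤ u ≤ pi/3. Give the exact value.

On [0, pi/3], (3*sin(3*u) - 2) - (1) = 3*sin(3*u) - 3 is ≤ 0 throughout, so the area is a single integral of |3*sin(3*u) - 3|.
∫[0,pi/3] (3*sin(3*u) - 3) du = 2 - pi; the area of that piece is -2 + pi.

-2 + pi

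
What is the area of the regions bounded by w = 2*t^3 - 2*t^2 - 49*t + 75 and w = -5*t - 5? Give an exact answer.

Set the curves equal: 2*t^3 - 2*t^2 - 49*t + 75 = -5*t - 5, so 2*t^3 - 2*t^2 - 44*t + 80 = 0, which factors as 2*(t - 4)*(t - 2)*(t + 5) = 0. The curves meet at t = -5, 2, 4.
On [-5, 2], w = 2*t^3 - 2*t^2 - 49*t + 75 is on top; that piece has area ∫[-5,2] (2*t^3 - 2*t^2 - 44*t + 80) dt = 3773/6.
On [2, 4], w = -5*t - 5 is on top; that piece has area ∫[2,4] (-(2*t^3 - 2*t^2 - 44*t + 80)) dt = 64/3.
Total enclosed area = 3773/6 + 64/3 = 3901/6.

3901/6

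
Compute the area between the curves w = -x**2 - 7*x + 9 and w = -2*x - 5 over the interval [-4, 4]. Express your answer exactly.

The difference (-x**2 - 7*x + 9) - (-2*x - 5) = -x**2 - 5*x + 14 changes sign at x = 2 inside [-4, 4], so split the integral there.
∫[-4,2] (-x**2 - 5*x + 14) dx = 90.
∫[2,4] (-x**2 - 5*x + 14) dx = -62/3; the area of that piece is 62/3.
Total area = 90 + 62/3 = 332/3.

332/3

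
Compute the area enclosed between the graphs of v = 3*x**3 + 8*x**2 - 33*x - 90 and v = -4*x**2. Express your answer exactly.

Set the curves equal: 3*x**3 + 8*x**2 - 33*x - 90 = -4*x**2, so 3*x**3 + 12*x**2 - 33*x - 90 = 0, which factors as 3*(x - 3)*(x + 2)*(x + 5) = 0. The curves meet at x = -5, -2, 3.
On [-5, -2], v = 3*x**3 + 8*x**2 - 33*x - 90 is on top; that piece has area ∫[-5,-2] (3*x**3 + 12*x**2 - 33*x - 90) dx = 351/4.
On [-2, 3], v = -4*x**2 is on top; that piece has area ∫[-2,3] (-(3*x**3 + 12*x**2 - 33*x - 90)) dx = 1375/4.
Total enclosed area = 351/4 + 1375/4 = 863/2.

863/2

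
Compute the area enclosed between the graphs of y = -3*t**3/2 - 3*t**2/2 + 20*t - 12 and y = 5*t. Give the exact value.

443/4

Set the curves equal: -3*t**3/2 - 3*t**2/2 + 20*t - 12 = 5*t, so -3*t**3/2 - 3*t**2/2 + 15*t - 12 = 0, which factors as -3*(t - 2)*(t - 1)*(t + 4)/2 = 0. The curves meet at t = -4, 1, 2.
On [-4, 1], y = 5*t is on top; that piece has area ∫[-4,1] (-(-3*t**3/2 - 3*t**2/2 + 15*t - 12)) dt = 875/8.
On [1, 2], y = -3*t**3/2 - 3*t**2/2 + 20*t - 12 is on top; that piece has area ∫[1,2] (-3*t**3/2 - 3*t**2/2 + 15*t - 12) dt = 11/8.
Total enclosed area = 875/8 + 11/8 = 443/4.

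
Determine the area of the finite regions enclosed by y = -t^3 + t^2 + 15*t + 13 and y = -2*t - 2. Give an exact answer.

568/3

Set the curves equal: -t^3 + t^2 + 15*t + 13 = -2*t - 2, so -t^3 + t^2 + 17*t + 15 = 0, which factors as -(t - 5)*(t + 1)*(t + 3) = 0. The curves meet at t = -3, -1, 5.
On [-3, -1], y = -2*t - 2 is on top; that piece has area ∫[-3,-1] (-(-t^3 + t^2 + 17*t + 15)) dt = 28/3.
On [-1, 5], y = -t^3 + t^2 + 15*t + 13 is on top; that piece has area ∫[-1,5] (-t^3 + t^2 + 17*t + 15) dt = 180.
Total enclosed area = 28/3 + 180 = 568/3.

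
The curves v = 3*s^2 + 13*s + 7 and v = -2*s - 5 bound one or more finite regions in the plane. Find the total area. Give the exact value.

27/2

Set the curves equal: 3*s^2 + 13*s + 7 = -2*s - 5, so 3*s^2 + 15*s + 12 = 0, which factors as 3*(s + 1)*(s + 4) = 0. The curves meet at s = -4, -1.
On [-4, -1], v = -2*s - 5 is on top; that piece has area ∫[-4,-1] (-(3*s^2 + 15*s + 12)) ds = 27/2.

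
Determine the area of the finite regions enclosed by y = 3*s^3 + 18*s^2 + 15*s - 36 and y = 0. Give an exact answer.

393/4

Set the curves equal: 3*s^3 + 18*s^2 + 15*s - 36 = 0, so 3*s^3 + 18*s^2 + 15*s - 36 = 0, which factors as 3*(s - 1)*(s + 3)*(s + 4) = 0. The curves meet at s = -4, -3, 1.
On [-4, -3], y = 3*s^3 + 18*s^2 + 15*s - 36 is on top; that piece has area ∫[-4,-3] (3*s^3 + 18*s^2 + 15*s - 36) ds = 9/4.
On [-3, 1], y = 0 is on top; that piece has area ∫[-3,1] (-(3*s^3 + 18*s^2 + 15*s - 36)) ds = 96.
Total enclosed area = 9/4 + 96 = 393/4.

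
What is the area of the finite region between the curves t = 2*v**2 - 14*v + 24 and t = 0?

1/3

Both boundary curves give t as a function of v, so integrate with respect to v. Setting them equal: 2*v**2 - 14*v + 24 = 0, i.e. 2*(v - 4)*(v - 3) = 0, so they meet at v = 3, 4.
For v in [3, 4], t = 2*v**2 - 14*v + 24 is on the left; area = ∫[3,4] (-(2*v**2 - 14*v + 24)) dv = 1/3.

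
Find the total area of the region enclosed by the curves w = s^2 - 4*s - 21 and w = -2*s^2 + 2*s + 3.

Set the curves equal: s^2 - 4*s - 21 = -2*s^2 + 2*s + 3, so 3*s^2 - 6*s - 24 = 0, which factors as 3*(s - 4)*(s + 2) = 0. The curves meet at s = -2, 4.
On [-2, 4], w = -2*s^2 + 2*s + 3 is on top; that piece has area ∫[-2,4] (-(3*s^2 - 6*s - 24)) ds = 108.

108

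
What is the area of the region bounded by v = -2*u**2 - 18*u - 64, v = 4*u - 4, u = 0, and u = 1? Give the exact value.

215/3

On [0, 1], (-2*u**2 - 18*u - 64) - (4*u - 4) = -2*u**2 - 22*u - 60 is ≤ 0 throughout, so the area is a single integral of |-2*u**2 - 22*u - 60|.
∫[0,1] (-2*u**2 - 22*u - 60) du = -215/3; the area of that piece is 215/3.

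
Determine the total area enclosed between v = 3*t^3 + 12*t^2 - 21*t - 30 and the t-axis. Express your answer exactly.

The curve meets the t-axis where 3*t^3 + 12*t^2 - 21*t - 30 = 0, i.e. 3*(t - 2)*(t + 1)*(t + 5) = 0, at t = -5, -1, 2.
On [-5, -1] the curve lies above the axis; ∫[-5,-1] (3*t^3 + 12*t^2 - 21*t - 30) dt = 160, giving area 160.
On [-1, 2] the curve lies below the axis; ∫[-1,2] (3*t^3 + 12*t^2 - 21*t - 30) dt = -297/4, giving area 297/4.
Total area = 160 + 297/4 = 937/4.

937/4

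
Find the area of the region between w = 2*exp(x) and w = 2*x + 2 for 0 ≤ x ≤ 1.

On [0, 1], (2*exp(x)) - (2*x + 2) = -2*x + 2*exp(x) - 2 is ≥ 0 throughout, so the area is a single integral of |-2*x + 2*exp(x) - 2|.
∫[0,1] (-2*x + 2*exp(x) - 2) dx = -5 + 2*exp(1).

-5 + 2*exp(1)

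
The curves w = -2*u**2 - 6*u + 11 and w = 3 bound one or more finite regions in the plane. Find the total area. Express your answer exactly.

Set the curves equal: -2*u**2 - 6*u + 11 = 3, so -2*u**2 - 6*u + 8 = 0, which factors as -2*(u - 1)*(u + 4) = 0. The curves meet at u = -4, 1.
On [-4, 1], w = -2*u**2 - 6*u + 11 is on top; that piece has area ∫[-4,1] (-2*u**2 - 6*u + 8) du = 125/3.

125/3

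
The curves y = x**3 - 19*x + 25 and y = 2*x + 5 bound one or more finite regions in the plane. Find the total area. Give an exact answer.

999/4

Set the curves equal: x**3 - 19*x + 25 = 2*x + 5, so x**3 - 21*x + 20 = 0, which factors as (x - 4)*(x - 1)*(x + 5) = 0. The curves meet at x = -5, 1, 4.
On [-5, 1], y = x**3 - 19*x + 25 is on top; that piece has area ∫[-5,1] (x**3 - 21*x + 20) dx = 216.
On [1, 4], y = 2*x + 5 is on top; that piece has area ∫[1,4] (-(x**3 - 21*x + 20)) dx = 135/4.
Total enclosed area = 216 + 135/4 = 999/4.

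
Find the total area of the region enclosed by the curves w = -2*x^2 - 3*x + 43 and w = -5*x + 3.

243

Set the curves equal: -2*x^2 - 3*x + 43 = -5*x + 3, so -2*x^2 + 2*x + 40 = 0, which factors as -2*(x - 5)*(x + 4) = 0. The curves meet at x = -4, 5.
On [-4, 5], w = -2*x^2 - 3*x + 43 is on top; that piece has area ∫[-4,5] (-2*x^2 + 2*x + 40) dx = 243.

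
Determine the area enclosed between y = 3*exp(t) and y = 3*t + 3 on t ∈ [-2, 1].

-9/2 - 3*exp(-2) + 3*exp(1)

On [-2, 1], (3*exp(t)) - (3*t + 3) = -3*t + 3*exp(t) - 3 is ≥ 0 throughout, so the area is a single integral of |-3*t + 3*exp(t) - 3|.
∫[-2,1] (-3*t + 3*exp(t) - 3) dt = -9/2 - 3*exp(-2) + 3*exp(1).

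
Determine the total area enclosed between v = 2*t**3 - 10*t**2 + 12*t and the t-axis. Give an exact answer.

The curve meets the t-axis where 2*t**3 - 10*t**2 + 12*t = 0, i.e. 2*t*(t - 3)*(t - 2) = 0, at t = 0, 2, 3.
On [0, 2] the curve lies above the axis; ∫[0,2] (2*t**3 - 10*t**2 + 12*t) dt = 16/3, giving area 16/3.
On [2, 3] the curve lies below the axis; ∫[2,3] (2*t**3 - 10*t**2 + 12*t) dt = -5/6, giving area 5/6.
Total area = 16/3 + 5/6 = 37/6.

37/6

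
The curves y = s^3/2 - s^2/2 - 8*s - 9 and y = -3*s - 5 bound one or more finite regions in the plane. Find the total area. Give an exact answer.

Set the curves equal: s^3/2 - s^2/2 - 8*s - 9 = -3*s - 5, so s^3/2 - s^2/2 - 5*s - 4 = 0, which factors as (s - 4)*(s + 1)*(s + 2)/2 = 0. The curves meet at s = -2, -1, 4.
On [-2, -1], y = s^3/2 - s^2/2 - 8*s - 9 is on top; that piece has area ∫[-2,-1] (s^3/2 - s^2/2 - 5*s - 4) ds = 11/24.
On [-1, 4], y = -3*s - 5 is on top; that piece has area ∫[-1,4] (-(s^3/2 - s^2/2 - 5*s - 4)) ds = 875/24.
Total enclosed area = 11/24 + 875/24 = 443/12.

443/12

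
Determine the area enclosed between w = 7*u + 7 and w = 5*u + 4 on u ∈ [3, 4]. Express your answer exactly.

On [3, 4], (7*u + 7) - (5*u + 4) = 2*u + 3 is ≥ 0 throughout, so the area is a single integral of |2*u + 3|.
∫[3,4] (2*u + 3) du = 10.

10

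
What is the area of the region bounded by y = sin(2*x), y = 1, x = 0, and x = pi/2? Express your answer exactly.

On [0, pi/2], (sin(2*x)) - (1) = sin(2*x) - 1 is ≤ 0 throughout, so the area is a single integral of |sin(2*x) - 1|.
∫[0,pi/2] (sin(2*x) - 1) dx = 1 - pi/2; the area of that piece is -1 + pi/2.

-1 + pi/2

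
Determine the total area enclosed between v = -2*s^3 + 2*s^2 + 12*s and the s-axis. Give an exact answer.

253/6

The curve meets the s-axis where -2*s^3 + 2*s^2 + 12*s = 0, i.e. -2*s*(s - 3)*(s + 2) = 0, at s = -2, 0, 3.
On [-2, 0] the curve lies below the axis; ∫[-2,0] (-2*s^3 + 2*s^2 + 12*s) ds = -32/3, giving area 32/3.
On [0, 3] the curve lies above the axis; ∫[0,3] (-2*s^3 + 2*s^2 + 12*s) ds = 63/2, giving area 63/2.
Total area = 32/3 + 63/2 = 253/6.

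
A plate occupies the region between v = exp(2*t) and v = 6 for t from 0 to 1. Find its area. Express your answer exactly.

The difference (exp(2*t)) - (6) = exp(2*t) - 6 changes sign at t = log(6)/2 inside [0, 1], so split the integral there.
∫[0,log(6)/2] (exp(2*t) - 6) dt = 5/2 - log(216); the area of that piece is -5/2 + log(216).
∫[log(6)/2,1] (exp(2*t) - 6) dt = -9 + exp(2)/2 + 3*log(6).
Total area = (-5/2 + log(216)) + (-9 + exp(2)/2 + 3*log(6)) = -23/2 + exp(2)/2 + 6*log(6).

-23/2 + exp(2)/2 + 6*log(6)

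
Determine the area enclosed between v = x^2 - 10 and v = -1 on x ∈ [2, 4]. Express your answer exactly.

The difference (x^2 - 10) - (-1) = x^2 - 9 changes sign at x = 3 inside [2, 4], so split the integral there.
∫[2,3] (x^2 - 9) dx = -8/3; the area of that piece is 8/3.
∫[3,4] (x^2 - 9) dx = 10/3.
Total area = 8/3 + 10/3 = 6.

6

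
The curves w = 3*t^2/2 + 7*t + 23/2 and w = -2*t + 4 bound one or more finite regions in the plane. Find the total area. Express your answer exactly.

16

Set the curves equal: 3*t^2/2 + 7*t + 23/2 = -2*t + 4, so 3*t^2/2 + 9*t + 15/2 = 0, which factors as 3*(t + 1)*(t + 5)/2 = 0. The curves meet at t = -5, -1.
On [-5, -1], w = -2*t + 4 is on top; that piece has area ∫[-5,-1] (-(3*t^2/2 + 9*t + 15/2)) dt = 16.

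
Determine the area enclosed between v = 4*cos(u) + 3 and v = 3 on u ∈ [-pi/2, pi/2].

8

On [-pi/2, pi/2], (4*cos(u) + 3) - (3) = 4*cos(u) is ≥ 0 throughout, so the area is a single integral of |4*cos(u)|.
∫[-pi/2,pi/2] (4*cos(u)) du = 8.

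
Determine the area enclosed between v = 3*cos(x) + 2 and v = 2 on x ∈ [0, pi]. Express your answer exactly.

6

The difference (3*cos(x) + 2) - (2) = 3*cos(x) changes sign at x = pi/2 inside [0, pi], so split the integral there.
∫[0,pi/2] (3*cos(x)) dx = 3.
∫[pi/2,pi] (3*cos(x)) dx = -3; the area of that piece is 3.
Total area = 3 + 3 = 6.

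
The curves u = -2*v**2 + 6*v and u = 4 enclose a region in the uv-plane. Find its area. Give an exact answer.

1/3

Both boundary curves give u as a function of v, so integrate with respect to v. Setting them equal: -2*v**2 + 6*v - 4 = 0, i.e. -2*(v - 2)*(v - 1) = 0, so they meet at v = 1, 2.
For v in [1, 2], u = -2*v**2 + 6*v is on the right; area = ∫[1,2] (-2*v**2 + 6*v - 4) dv = 1/3.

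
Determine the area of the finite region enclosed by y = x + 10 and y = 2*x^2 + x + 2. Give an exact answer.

64/3

Set the curves equal: x + 10 = 2*x^2 + x + 2, so -2*x^2 + 8 = 0, which factors as -2*(x - 2)*(x + 2) = 0. The curves meet at x = -2, 2.
On [-2, 2], y = x + 10 is on top; that piece has area ∫[-2,2] (-2*x^2 + 8) dx = 64/3.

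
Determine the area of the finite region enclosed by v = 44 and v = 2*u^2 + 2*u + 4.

Set the curves equal: 44 = 2*u^2 + 2*u + 4, so -2*u^2 - 2*u + 40 = 0, which factors as -2*(u - 4)*(u + 5) = 0. The curves meet at u = -5, 4.
On [-5, 4], v = 44 is on top; that piece has area ∫[-5,4] (-2*u^2 - 2*u + 40) du = 243.

243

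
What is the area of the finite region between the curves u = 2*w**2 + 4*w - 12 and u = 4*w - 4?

64/3

Both boundary curves give u as a function of w, so integrate with respect to w. Setting them equal: 2*w**2 - 8 = 0, i.e. 2*(w - 2)*(w + 2) = 0, so they meet at w = -2, 2.
For w in [-2, 2], u = 2*w**2 + 4*w - 12 is on the left; area = ∫[-2,2] (-(2*w**2 - 8)) dw = 64/3.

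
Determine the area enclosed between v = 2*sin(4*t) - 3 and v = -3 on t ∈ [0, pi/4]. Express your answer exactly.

1

On [0, pi/4], (2*sin(4*t) - 3) - (-3) = 2*sin(4*t) is ≥ 0 throughout, so the area is a single integral of |2*sin(4*t)|.
∫[0,pi/4] (2*sin(4*t)) dt = 1.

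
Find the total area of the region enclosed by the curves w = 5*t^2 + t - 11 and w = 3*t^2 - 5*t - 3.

125/3

Set the curves equal: 5*t^2 + t - 11 = 3*t^2 - 5*t - 3, so 2*t^2 + 6*t - 8 = 0, which factors as 2*(t - 1)*(t + 4) = 0. The curves meet at t = -4, 1.
On [-4, 1], w = 3*t^2 - 5*t - 3 is on top; that piece has area ∫[-4,1] (-(2*t^2 + 6*t - 8)) dt = 125/3.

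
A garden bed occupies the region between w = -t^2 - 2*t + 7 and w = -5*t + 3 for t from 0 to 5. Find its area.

The difference (-t^2 - 2*t + 7) - (-5*t + 3) = -t^2 + 3*t + 4 changes sign at t = 4 inside [0, 5], so split the integral there.
∫[0,4] (-t^2 + 3*t + 4) dt = 56/3.
∫[4,5] (-t^2 + 3*t + 4) dt = -17/6; the area of that piece is 17/6.
Total area = 56/3 + 17/6 = 43/2.

43/2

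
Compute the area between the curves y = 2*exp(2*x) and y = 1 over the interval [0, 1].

On [0, 1], (2*exp(2*x)) - (1) = 2*exp(2*x) - 1 is ≥ 0 throughout, so the area is a single integral of |2*exp(2*x) - 1|.
∫[0,1] (2*exp(2*x) - 1) dx = -2 + exp(2).

-2 + exp(2)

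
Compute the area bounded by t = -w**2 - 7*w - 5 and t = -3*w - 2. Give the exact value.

4/3

Both boundary curves give t as a function of w, so integrate with respect to w. Setting them equal: -w**2 - 4*w - 3 = 0, i.e. -(w + 1)*(w + 3) = 0, so they meet at w = -3, -1.
For w in [-3, -1], t = -w**2 - 7*w - 5 is on the right; area = ∫[-3,-1] (-w**2 - 4*w - 3) dw = 4/3.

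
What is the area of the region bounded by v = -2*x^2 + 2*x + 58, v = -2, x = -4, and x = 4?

On [-4, 4], (-2*x^2 + 2*x + 58) - (-2) = -2*x^2 + 2*x + 60 is ≥ 0 throughout, so the area is a single integral of |-2*x^2 + 2*x + 60|.
∫[-4,4] (-2*x^2 + 2*x + 60) dx = 1184/3.

1184/3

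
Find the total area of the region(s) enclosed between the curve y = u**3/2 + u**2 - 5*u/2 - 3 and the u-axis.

253/24

The curve meets the u-axis where u**3/2 + u**2 - 5*u/2 - 3 = 0, i.e. (u - 2)*(u + 1)*(u + 3)/2 = 0, at u = -3, -1, 2.
On [-3, -1] the curve lies above the axis; ∫[-3,-1] (u**3/2 + u**2 - 5*u/2 - 3) du = 8/3, giving area 8/3.
On [-1, 2] the curve lies below the axis; ∫[-1,2] (u**3/2 + u**2 - 5*u/2 - 3) du = -63/8, giving area 63/8.
Total area = 8/3 + 63/8 = 253/24.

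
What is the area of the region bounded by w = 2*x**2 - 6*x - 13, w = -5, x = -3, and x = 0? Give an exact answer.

89/3

The difference (2*x**2 - 6*x - 13) - (-5) = 2*x**2 - 6*x - 8 changes sign at x = -1 inside [-3, 0], so split the integral there.
∫[-3,-1] (2*x**2 - 6*x - 8) dx = 76/3.
∫[-1,0] (2*x**2 - 6*x - 8) dx = -13/3; the area of that piece is 13/3.
Total area = 76/3 + 13/3 = 89/3.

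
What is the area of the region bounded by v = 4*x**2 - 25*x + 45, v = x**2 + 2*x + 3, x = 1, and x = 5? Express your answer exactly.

49

The difference (4*x**2 - 25*x + 45) - (x**2 + 2*x + 3) = 3*x**2 - 27*x + 42 changes sign at x = 2 inside [1, 5], so split the integral there.
∫[1,2] (3*x**2 - 27*x + 42) dx = 17/2.
∫[2,5] (3*x**2 - 27*x + 42) dx = -81/2; the area of that piece is 81/2.
Total area = 17/2 + 81/2 = 49.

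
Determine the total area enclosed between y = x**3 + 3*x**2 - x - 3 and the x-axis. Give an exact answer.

The curve meets the x-axis where x**3 + 3*x**2 - x - 3 = 0, i.e. (x - 1)*(x + 1)*(x + 3) = 0, at x = -3, -1, 1.
On [-3, -1] the curve lies above the axis; ∫[-3,-1] (x**3 + 3*x**2 - x - 3) dx = 4, giving area 4.
On [-1, 1] the curve lies below the axis; ∫[-1,1] (x**3 + 3*x**2 - x - 3) dx = -4, giving area 4.
Total area = 4 + 4 = 8.

8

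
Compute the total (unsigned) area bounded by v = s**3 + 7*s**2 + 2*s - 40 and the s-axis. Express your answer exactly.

The curve meets the s-axis where s**3 + 7*s**2 + 2*s - 40 = 0, i.e. (s - 2)*(s + 4)*(s + 5) = 0, at s = -5, -4, 2.
On [-5, -4] the curve lies above the axis; ∫[-5,-4] (s**3 + 7*s**2 + 2*s - 40) ds = 13/12, giving area 13/12.
On [-4, 2] the curve lies below the axis; ∫[-4,2] (s**3 + 7*s**2 + 2*s - 40) ds = -144, giving area 144.
Total area = 13/12 + 144 = 1741/12.

1741/12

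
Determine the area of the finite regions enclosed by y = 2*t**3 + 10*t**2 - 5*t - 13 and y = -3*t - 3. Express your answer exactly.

296/3

Set the curves equal: 2*t**3 + 10*t**2 - 5*t - 13 = -3*t - 3, so 2*t**3 + 10*t**2 - 2*t - 10 = 0, which factors as 2*(t - 1)*(t + 1)*(t + 5) = 0. The curves meet at t = -5, -1, 1.
On [-5, -1], y = 2*t**3 + 10*t**2 - 5*t - 13 is on top; that piece has area ∫[-5,-1] (2*t**3 + 10*t**2 - 2*t - 10) dt = 256/3.
On [-1, 1], y = -3*t - 3 is on top; that piece has area ∫[-1,1] (-(2*t**3 + 10*t**2 - 2*t - 10)) dt = 40/3.
Total enclosed area = 256/3 + 40/3 = 296/3.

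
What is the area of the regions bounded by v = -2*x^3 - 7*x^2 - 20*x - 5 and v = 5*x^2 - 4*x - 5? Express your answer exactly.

Set the curves equal: -2*x^3 - 7*x^2 - 20*x - 5 = 5*x^2 - 4*x - 5, so -2*x^3 - 12*x^2 - 16*x = 0, which factors as -2*x*(x + 2)*(x + 4) = 0. The curves meet at x = -4, -2, 0.
On [-4, -2], v = 5*x^2 - 4*x - 5 is on top; that piece has area ∫[-4,-2] (-(-2*x^3 - 12*x^2 - 16*x)) dx = 8.
On [-2, 0], v = -2*x^3 - 7*x^2 - 20*x - 5 is on top; that piece has area ∫[-2,0] (-2*x^3 - 12*x^2 - 16*x) dx = 8.
Total enclosed area = 8 + 8 = 16.

16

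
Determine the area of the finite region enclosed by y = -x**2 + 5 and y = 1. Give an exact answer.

32/3

Set the curves equal: -x**2 + 5 = 1, so -x**2 + 4 = 0, which factors as -(x - 2)*(x + 2) = 0. The curves meet at x = -2, 2.
On [-2, 2], y = -x**2 + 5 is on top; that piece has area ∫[-2,2] (-x**2 + 4) dx = 32/3.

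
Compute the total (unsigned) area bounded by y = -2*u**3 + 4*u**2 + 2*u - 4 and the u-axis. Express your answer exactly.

The curve meets the u-axis where -2*u**3 + 4*u**2 + 2*u - 4 = 0, i.e. -2*(u - 2)*(u - 1)*(u + 1) = 0, at u = -1, 1, 2.
On [-1, 1] the curve lies below the axis; ∫[-1,1] (-2*u**3 + 4*u**2 + 2*u - 4) du = -16/3, giving area 16/3.
On [1, 2] the curve lies above the axis; ∫[1,2] (-2*u**3 + 4*u**2 + 2*u - 4) du = 5/6, giving area 5/6.
Total area = 16/3 + 5/6 = 37/6.

37/6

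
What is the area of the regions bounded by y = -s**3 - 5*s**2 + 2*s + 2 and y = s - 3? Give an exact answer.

148/3

Set the curves equal: -s**3 - 5*s**2 + 2*s + 2 = s - 3, so -s**3 - 5*s**2 + s + 5 = 0, which factors as -(s - 1)*(s + 1)*(s + 5) = 0. The curves meet at s = -5, -1, 1.
On [-5, -1], y = s - 3 is on top; that piece has area ∫[-5,-1] (-(-s**3 - 5*s**2 + s + 5)) ds = 128/3.
On [-1, 1], y = -s**3 - 5*s**2 + 2*s + 2 is on top; that piece has area ∫[-1,1] (-s**3 - 5*s**2 + s + 5) ds = 20/3.
Total enclosed area = 128/3 + 20/3 = 148/3.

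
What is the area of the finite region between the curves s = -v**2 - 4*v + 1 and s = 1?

32/3

Both boundary curves give s as a function of v, so integrate with respect to v. Setting them equal: -v**2 - 4*v = 0, i.e. -v*(v + 4) = 0, so they meet at v = -4, 0.
For v in [-4, 0], s = -v**2 - 4*v + 1 is on the right; area = ∫[-4,0] (-v**2 - 4*v) dv = 32/3.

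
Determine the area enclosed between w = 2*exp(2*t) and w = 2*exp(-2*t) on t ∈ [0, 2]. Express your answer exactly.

On [0, 2], (2*exp(2*t)) - (2*exp(-2*t)) = 2*exp(2*t) - 2*exp(-2*t) is ≥ 0 throughout, so the area is a single integral of |2*exp(2*t) - 2*exp(-2*t)|.
∫[0,2] (2*exp(2*t) - 2*exp(-2*t)) dt = -2 + exp(-4) + exp(4).

-2 + exp(-4) + exp(4)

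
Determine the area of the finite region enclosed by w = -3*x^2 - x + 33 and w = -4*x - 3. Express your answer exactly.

343/2

Set the curves equal: -3*x^2 - x + 33 = -4*x - 3, so -3*x^2 + 3*x + 36 = 0, which factors as -3*(x - 4)*(x + 3) = 0. The curves meet at x = -3, 4.
On [-3, 4], w = -3*x^2 - x + 33 is on top; that piece has area ∫[-3,4] (-3*x^2 + 3*x + 36) dx = 343/2.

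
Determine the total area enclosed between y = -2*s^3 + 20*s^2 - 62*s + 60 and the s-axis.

37/6

The curve meets the s-axis where -2*s^3 + 20*s^2 - 62*s + 60 = 0, i.e. -2*(s - 5)*(s - 3)*(s - 2) = 0, at s = 2, 3, 5.
On [2, 3] the curve lies below the axis; ∫[2,3] (-2*s^3 + 20*s^2 - 62*s + 60) ds = -5/6, giving area 5/6.
On [3, 5] the curve lies above the axis; ∫[3,5] (-2*s^3 + 20*s^2 - 62*s + 60) ds = 16/3, giving area 16/3.
Total area = 5/6 + 16/3 = 37/6.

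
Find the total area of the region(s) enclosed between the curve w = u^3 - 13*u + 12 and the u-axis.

407/4

The curve meets the u-axis where u^3 - 13*u + 12 = 0, i.e. (u - 3)*(u - 1)*(u + 4) = 0, at u = -4, 1, 3.
On [-4, 1] the curve lies above the axis; ∫[-4,1] (u^3 - 13*u + 12) du = 375/4, giving area 375/4.
On [1, 3] the curve lies below the axis; ∫[1,3] (u^3 - 13*u + 12) du = -8, giving area 8.
Total area = 375/4 + 8 = 407/4.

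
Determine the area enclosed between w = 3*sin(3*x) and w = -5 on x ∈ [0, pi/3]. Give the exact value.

On [0, pi/3], (3*sin(3*x)) - (-5) = 3*sin(3*x) + 5 is ≥ 0 throughout, so the area is a single integral of |3*sin(3*x) + 5|.
∫[0,pi/3] (3*sin(3*x) + 5) dx = 2 + 5*pi/3.

2 + 5*pi/3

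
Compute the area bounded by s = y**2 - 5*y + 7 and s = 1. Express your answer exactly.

1/6

Both boundary curves give s as a function of y, so integrate with respect to y. Setting them equal: y**2 - 5*y + 6 = 0, i.e. (y - 3)*(y - 2) = 0, so they meet at y = 2, 3.
For y in [2, 3], s = y**2 - 5*y + 7 is on the left; area = ∫[2,3] (-(y**2 - 5*y + 6)) dy = 1/6.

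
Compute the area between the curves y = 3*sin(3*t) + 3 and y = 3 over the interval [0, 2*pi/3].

4

The difference (3*sin(3*t) + 3) - (3) = 3*sin(3*t) changes sign at t = pi/3 inside [0, 2*pi/3], so split the integral there.
∫[0,pi/3] (3*sin(3*t)) dt = 2.
∫[pi/3,2*pi/3] (3*sin(3*t)) dt = -2; the area of that piece is 2.
Total area = 2 + 2 = 4.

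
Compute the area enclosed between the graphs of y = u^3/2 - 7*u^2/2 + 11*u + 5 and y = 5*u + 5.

Set the curves equal: u^3/2 - 7*u^2/2 + 11*u + 5 = 5*u + 5, so u^3/2 - 7*u^2/2 + 6*u = 0, which factors as u*(u - 4)*(u - 3)/2 = 0. The curves meet at u = 0, 3, 4.
On [0, 3], y = u^3/2 - 7*u^2/2 + 11*u + 5 is on top; that piece has area ∫[0,3] (u^3/2 - 7*u^2/2 + 6*u) du = 45/8.
On [3, 4], y = 5*u + 5 is on top; that piece has area ∫[3,4] (-(u^3/2 - 7*u^2/2 + 6*u)) du = 7/24.
Total enclosed area = 45/8 + 7/24 = 71/12.

71/12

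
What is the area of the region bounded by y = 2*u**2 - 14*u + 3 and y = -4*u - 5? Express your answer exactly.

9

Set the curves equal: 2*u**2 - 14*u + 3 = -4*u - 5, so 2*u**2 - 10*u + 8 = 0, which factors as 2*(u - 4)*(u - 1) = 0. The curves meet at u = 1, 4.
On [1, 4], y = -4*u - 5 is on top; that piece has area ∫[1,4] (-(2*u**2 - 10*u + 8)) du = 9.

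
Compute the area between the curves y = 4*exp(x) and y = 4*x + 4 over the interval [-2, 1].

On [-2, 1], (4*exp(x)) - (4*x + 4) = -4*x + 4*exp(x) - 4 is ≥ 0 throughout, so the area is a single integral of |-4*x + 4*exp(x) - 4|.
∫[-2,1] (-4*x + 4*exp(x) - 4) dx = -6 - 4*exp(-2) + 4*exp(1).

-6 - 4*exp(-2) + 4*exp(1)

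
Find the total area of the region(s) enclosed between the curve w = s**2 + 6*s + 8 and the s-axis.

4/3

The curve meets the s-axis where s**2 + 6*s + 8 = 0, i.e. (s + 2)*(s + 4) = 0, at s = -4, -2.
On [-4, -2] the curve lies below the axis; ∫[-4,-2] (s**2 + 6*s + 8) ds = -4/3, giving area 4/3.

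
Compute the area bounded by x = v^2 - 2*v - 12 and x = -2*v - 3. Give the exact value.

36

Both boundary curves give x as a function of v, so integrate with respect to v. Setting them equal: v^2 - 9 = 0, i.e. (v - 3)*(v + 3) = 0, so they meet at v = -3, 3.
For v in [-3, 3], x = v^2 - 2*v - 12 is on the left; area = ∫[-3,3] (-(v^2 - 9)) dv = 36.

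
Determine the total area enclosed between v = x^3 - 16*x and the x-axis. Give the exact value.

128

The curve meets the x-axis where x^3 - 16*x = 0, i.e. x*(x - 4)*(x + 4) = 0, at x = -4, 0, 4.
On [-4, 0] the curve lies above the axis; ∫[-4,0] (x^3 - 16*x) dx = 64, giving area 64.
On [0, 4] the curve lies below the axis; ∫[0,4] (x^3 - 16*x) dx = -64, giving area 64.
Total area = 64 + 64 = 128.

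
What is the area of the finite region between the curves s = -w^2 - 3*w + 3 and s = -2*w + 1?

Both boundary curves give s as a function of w, so integrate with respect to w. Setting them equal: -w^2 - w + 2 = 0, i.e. -(w - 1)*(w + 2) = 0, so they meet at w = -2, 1.
For w in [-2, 1], s = -w^2 - 3*w + 3 is on the right; area = ∫[-2,1] (-w^2 - w + 2) dw = 9/2.

9/2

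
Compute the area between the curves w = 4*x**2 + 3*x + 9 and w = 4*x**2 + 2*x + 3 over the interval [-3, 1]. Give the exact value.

20

On [-3, 1], (4*x**2 + 3*x + 9) - (4*x**2 + 2*x + 3) = x + 6 is ≥ 0 throughout, so the area is a single integral of |x + 6|.
∫[-3,1] (x + 6) dx = 20.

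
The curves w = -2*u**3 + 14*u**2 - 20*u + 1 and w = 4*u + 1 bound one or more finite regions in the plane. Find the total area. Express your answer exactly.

71/3

Set the curves equal: -2*u**3 + 14*u**2 - 20*u + 1 = 4*u + 1, so -2*u**3 + 14*u**2 - 24*u = 0, which factors as -2*u*(u - 4)*(u - 3) = 0. The curves meet at u = 0, 3, 4.
On [0, 3], w = 4*u + 1 is on top; that piece has area ∫[0,3] (-(-2*u**3 + 14*u**2 - 24*u)) du = 45/2.
On [3, 4], w = -2*u**3 + 14*u**2 - 20*u + 1 is on top; that piece has area ∫[3,4] (-2*u**3 + 14*u**2 - 24*u) du = 7/6.
Total enclosed area = 45/2 + 7/6 = 71/3.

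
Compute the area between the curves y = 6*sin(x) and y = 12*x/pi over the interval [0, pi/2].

6 - 3*pi/2

On [0, pi/2], (6*sin(x)) - (12*x/pi) = -12*x/pi + 6*sin(x) is ≥ 0 throughout, so the area is a single integral of |-12*x/pi + 6*sin(x)|.
∫[0,pi/2] (-12*x/pi + 6*sin(x)) dx = 6 - 3*pi/2.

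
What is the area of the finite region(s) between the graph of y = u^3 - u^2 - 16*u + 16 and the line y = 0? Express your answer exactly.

863/6

The curve meets the u-axis where u^3 - u^2 - 16*u + 16 = 0, i.e. (u - 4)*(u - 1)*(u + 4) = 0, at u = -4, 1, 4.
On [-4, 1] the curve lies above the axis; ∫[-4,1] (u^3 - u^2 - 16*u + 16) du = 1375/12, giving area 1375/12.
On [1, 4] the curve lies below the axis; ∫[1,4] (u^3 - u^2 - 16*u + 16) du = -117/4, giving area 117/4.
Total area = 1375/12 + 117/4 = 863/6.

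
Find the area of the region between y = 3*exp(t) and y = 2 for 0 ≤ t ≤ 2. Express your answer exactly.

On [0, 2], (3*exp(t)) - (2) = 3*exp(t) - 2 is ≥ 0 throughout, so the area is a single integral of |3*exp(t) - 2|.
∫[0,2] (3*exp(t) - 2) dt = -7 + 3*exp(2).

-7 + 3*exp(2)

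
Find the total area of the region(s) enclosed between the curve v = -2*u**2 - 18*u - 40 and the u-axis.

The curve meets the u-axis where -2*u**2 - 18*u - 40 = 0, i.e. -2*(u + 4)*(u + 5) = 0, at u = -5, -4.
On [-5, -4] the curve lies above the axis; ∫[-5,-4] (-2*u**2 - 18*u - 40) du = 1/3, giving area 1/3.

1/3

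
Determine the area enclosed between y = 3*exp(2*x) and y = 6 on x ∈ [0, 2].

-33/2 + 6*log(2) + 3*exp(4)/2

The difference (3*exp(2*x)) - (6) = 3*exp(2*x) - 6 changes sign at x = log(2)/2 inside [0, 2], so split the integral there.
∫[0,log(2)/2] (3*exp(2*x) - 6) dx = 3/2 - log(8); the area of that piece is -3/2 + log(8).
∫[log(2)/2,2] (3*exp(2*x) - 6) dx = -15 + 3*log(2) + 3*exp(4)/2.
Total area = (-3/2 + log(8)) + (-15 + 3*log(2) + 3*exp(4)/2) = -33/2 + 6*log(2) + 3*exp(4)/2.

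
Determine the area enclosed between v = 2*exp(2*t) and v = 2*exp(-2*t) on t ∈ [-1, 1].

The difference (2*exp(2*t)) - (2*exp(-2*t)) = 2*exp(2*t) - 2*exp(-2*t) changes sign at t = 0 inside [-1, 1], so split the integral there.
∫[-1,0] (2*exp(2*t) - 2*exp(-2*t)) dt = -exp(2) - exp(-2) + 2; the area of that piece is -2 + exp(-2) + exp(2).
∫[0,1] (2*exp(2*t) - 2*exp(-2*t)) dt = -2 + exp(-2) + exp(2).
Total area = (-2 + exp(-2) + exp(2)) + (-2 + exp(-2) + exp(2)) = -4 + 2*exp(-2) + 2*exp(2).

-4 + 2*exp(-2) + 2*exp(2)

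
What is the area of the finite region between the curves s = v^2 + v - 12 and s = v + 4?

Both boundary curves give s as a function of v, so integrate with respect to v. Setting them equal: v^2 - 16 = 0, i.e. (v - 4)*(v + 4) = 0, so they meet at v = -4, 4.
For v in [-4, 4], s = v^2 + v - 12 is on the left; area = ∫[-4,4] (-(v^2 - 16)) dv = 256/3.

256/3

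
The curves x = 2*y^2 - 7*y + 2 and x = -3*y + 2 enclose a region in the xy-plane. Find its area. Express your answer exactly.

8/3

Both boundary curves give x as a function of y, so integrate with respect to y. Setting them equal: 2*y^2 - 4*y = 0, i.e. 2*y*(y - 2) = 0, so they meet at y = 0, 2.
For y in [0, 2], x = 2*y^2 - 7*y + 2 is on the left; area = ∫[0,2] (-(2*y^2 - 4*y)) dy = 8/3.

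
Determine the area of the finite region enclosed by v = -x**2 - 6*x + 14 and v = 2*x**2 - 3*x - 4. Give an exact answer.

Set the curves equal: -x**2 - 6*x + 14 = 2*x**2 - 3*x - 4, so -3*x**2 - 3*x + 18 = 0, which factors as -3*(x - 2)*(x + 3) = 0. The curves meet at x = -3, 2.
On [-3, 2], v = -x**2 - 6*x + 14 is on top; that piece has area ∫[-3,2] (-3*x**2 - 3*x + 18) dx = 125/2.

125/2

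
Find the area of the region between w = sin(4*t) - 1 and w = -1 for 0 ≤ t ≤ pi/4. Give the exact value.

1/2

On [0, pi/4], (sin(4*t) - 1) - (-1) = sin(4*t) is ≥ 0 throughout, so the area is a single integral of |sin(4*t)|.
∫[0,pi/4] (sin(4*t)) dt = 1/2.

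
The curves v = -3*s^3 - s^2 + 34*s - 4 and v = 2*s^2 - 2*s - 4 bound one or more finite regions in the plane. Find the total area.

937/4

Set the curves equal: -3*s^3 - s^2 + 34*s - 4 = 2*s^2 - 2*s - 4, so -3*s^3 - 3*s^2 + 36*s = 0, which factors as -3*s*(s - 3)*(s + 4) = 0. The curves meet at s = -4, 0, 3.
On [-4, 0], v = 2*s^2 - 2*s - 4 is on top; that piece has area ∫[-4,0] (-(-3*s^3 - 3*s^2 + 36*s)) ds = 160.
On [0, 3], v = -3*s^3 - s^2 + 34*s - 4 is on top; that piece has area ∫[0,3] (-3*s^3 - 3*s^2 + 36*s) ds = 297/4.
Total enclosed area = 160 + 297/4 = 937/4.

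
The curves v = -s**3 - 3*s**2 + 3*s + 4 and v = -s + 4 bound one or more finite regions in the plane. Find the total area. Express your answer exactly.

Set the curves equal: -s**3 - 3*s**2 + 3*s + 4 = -s + 4, so -s**3 - 3*s**2 + 4*s = 0, which factors as -s*(s - 1)*(s + 4) = 0. The curves meet at s = -4, 0, 1.
On [-4, 0], v = -s + 4 is on top; that piece has area ∫[-4,0] (-(-s**3 - 3*s**2 + 4*s)) ds = 32.
On [0, 1], v = -s**3 - 3*s**2 + 3*s + 4 is on top; that piece has area ∫[0,1] (-s**3 - 3*s**2 + 4*s) ds = 3/4.
Total enclosed area = 32 + 3/4 = 131/4.

131/4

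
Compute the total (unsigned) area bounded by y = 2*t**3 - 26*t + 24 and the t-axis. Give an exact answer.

The curve meets the t-axis where 2*t**3 - 26*t + 24 = 0, i.e. 2*(t - 3)*(t - 1)*(t + 4) = 0, at t = -4, 1, 3.
On [-4, 1] the curve lies above the axis; ∫[-4,1] (2*t**3 - 26*t + 24) dt = 375/2, giving area 375/2.
On [1, 3] the curve lies below the axis; ∫[1,3] (2*t**3 - 26*t + 24) dt = -16, giving area 16.
Total area = 375/2 + 16 = 407/2.

407/2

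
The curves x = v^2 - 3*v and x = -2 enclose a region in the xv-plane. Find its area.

Both boundary curves give x as a function of v, so integrate with respect to v. Setting them equal: v^2 - 3*v + 2 = 0, i.e. (v - 2)*(v - 1) = 0, so they meet at v = 1, 2.
For v in [1, 2], x = v^2 - 3*v is on the left; area = ∫[1,2] (-(v^2 - 3*v + 2)) dv = 1/6.

1/6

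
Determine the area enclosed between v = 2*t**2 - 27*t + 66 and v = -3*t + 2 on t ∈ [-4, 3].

On [-4, 3], (2*t**2 - 27*t + 66) - (-3*t + 2) = 2*t**2 - 24*t + 64 is ≥ 0 throughout, so the area is a single integral of |2*t**2 - 24*t + 64|.
∫[-4,3] (2*t**2 - 24*t + 64) dt = 1778/3.

1778/3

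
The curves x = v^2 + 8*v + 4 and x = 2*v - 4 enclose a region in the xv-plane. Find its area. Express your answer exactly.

Both boundary curves give x as a function of v, so integrate with respect to v. Setting them equal: v^2 + 6*v + 8 = 0, i.e. (v + 2)*(v + 4) = 0, so they meet at v = -4, -2.
For v in [-4, -2], x = v^2 + 8*v + 4 is on the left; area = ∫[-4,-2] (-(v^2 + 6*v + 8)) dv = 4/3.

4/3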